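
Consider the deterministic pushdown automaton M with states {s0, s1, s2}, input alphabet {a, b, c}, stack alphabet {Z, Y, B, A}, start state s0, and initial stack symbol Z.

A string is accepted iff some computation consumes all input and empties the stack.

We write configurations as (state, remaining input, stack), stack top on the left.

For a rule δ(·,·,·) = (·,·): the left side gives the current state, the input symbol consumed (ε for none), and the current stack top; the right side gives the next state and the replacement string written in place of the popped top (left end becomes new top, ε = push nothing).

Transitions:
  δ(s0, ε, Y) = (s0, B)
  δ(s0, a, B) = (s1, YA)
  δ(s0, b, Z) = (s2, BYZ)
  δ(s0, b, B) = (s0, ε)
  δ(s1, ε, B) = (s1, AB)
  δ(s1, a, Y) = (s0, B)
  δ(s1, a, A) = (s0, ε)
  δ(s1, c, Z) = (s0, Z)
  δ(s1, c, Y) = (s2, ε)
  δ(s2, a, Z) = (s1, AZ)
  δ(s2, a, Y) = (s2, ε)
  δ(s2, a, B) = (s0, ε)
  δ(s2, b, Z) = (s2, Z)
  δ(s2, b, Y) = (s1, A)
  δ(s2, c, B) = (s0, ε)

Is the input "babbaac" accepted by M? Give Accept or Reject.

(s0, babbaac, Z)
  read b, top Z: go to s2, push BYZ → (s2, abbaac, BYZ)
  read a, top B: go to s0, push ε → (s0, bbaac, YZ)
  ε-move, top Y: go to s0, push B → (s0, bbaac, BZ)
  read b, top B: go to s0, push ε → (s0, baac, Z)
  read b, top Z: go to s2, push BYZ → (s2, aac, BYZ)
  read a, top B: go to s0, push ε → (s0, ac, YZ)
  ε-move, top Y: go to s0, push B → (s0, ac, BZ)
  read a, top B: go to s1, push YA → (s1, c, YAZ)
  read c, top Y: go to s2, push ε → (s2, ε, AZ)
All input consumed; stack is AZ, not empty, and no further ε-move applies.

Reject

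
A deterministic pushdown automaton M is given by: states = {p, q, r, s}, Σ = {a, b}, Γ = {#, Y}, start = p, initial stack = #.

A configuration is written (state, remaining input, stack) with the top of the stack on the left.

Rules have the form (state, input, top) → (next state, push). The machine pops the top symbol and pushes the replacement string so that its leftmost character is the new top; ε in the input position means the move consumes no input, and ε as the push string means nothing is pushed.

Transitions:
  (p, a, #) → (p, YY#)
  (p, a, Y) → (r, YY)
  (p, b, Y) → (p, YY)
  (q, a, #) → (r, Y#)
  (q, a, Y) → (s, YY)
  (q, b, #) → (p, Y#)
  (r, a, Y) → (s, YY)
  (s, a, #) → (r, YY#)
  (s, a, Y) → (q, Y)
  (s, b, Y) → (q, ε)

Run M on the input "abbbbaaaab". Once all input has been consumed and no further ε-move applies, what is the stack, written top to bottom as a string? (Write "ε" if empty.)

YYYYYYYY#

(p, abbbbaaaab, #) ⊢ (p, bbbbaaaab, YY#) ⊢ (p, bbbaaaab, YYY#) ⊢ (p, bbaaaab, YYYY#) ⊢ (p, baaaab, YYYYY#) ⊢ (p, aaaab, YYYYYY#) ⊢ (r, aaab, YYYYYYY#) ⊢ (s, aab, YYYYYYYY#) ⊢ (q, ab, YYYYYYYY#) ⊢ (s, b, YYYYYYYYY#) ⊢ (q, ε, YYYYYYYY#)
All input consumed in state q with stack YYYYYYYY#.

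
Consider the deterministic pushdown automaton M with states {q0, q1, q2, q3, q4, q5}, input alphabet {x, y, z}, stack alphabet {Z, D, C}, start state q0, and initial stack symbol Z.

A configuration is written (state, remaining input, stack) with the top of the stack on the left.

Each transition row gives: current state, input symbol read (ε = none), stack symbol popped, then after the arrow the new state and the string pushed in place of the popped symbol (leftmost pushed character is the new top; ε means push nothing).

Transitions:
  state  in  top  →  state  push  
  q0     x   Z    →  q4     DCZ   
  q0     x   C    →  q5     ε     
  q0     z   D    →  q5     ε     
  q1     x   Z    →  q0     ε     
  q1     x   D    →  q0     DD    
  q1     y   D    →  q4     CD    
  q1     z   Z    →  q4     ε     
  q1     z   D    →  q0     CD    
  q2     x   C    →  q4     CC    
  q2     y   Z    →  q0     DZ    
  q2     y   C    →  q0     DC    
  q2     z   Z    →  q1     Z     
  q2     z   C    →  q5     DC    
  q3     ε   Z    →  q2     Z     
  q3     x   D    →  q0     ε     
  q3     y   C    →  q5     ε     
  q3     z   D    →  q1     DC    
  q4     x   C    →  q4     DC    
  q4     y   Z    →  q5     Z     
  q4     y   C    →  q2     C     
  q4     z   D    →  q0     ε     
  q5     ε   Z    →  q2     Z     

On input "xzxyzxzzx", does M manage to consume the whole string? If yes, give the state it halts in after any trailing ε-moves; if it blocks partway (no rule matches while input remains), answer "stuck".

stuck

(q0, xzxyzxzzx, Z) ⊢ (q4, zxyzxzzx, DCZ) ⊢ (q0, xyzxzzx, CZ) ⊢ (q5, yzxzzx, Z) ⊢ (q2, yzxzzx, Z) ⊢ (q0, zxzzx, DZ) ⊢ (q5, xzzx, Z) ⊢ (q2, xzzx, Z)
No transition for (q2, x, top Z); M blocks with input xzzx remaining.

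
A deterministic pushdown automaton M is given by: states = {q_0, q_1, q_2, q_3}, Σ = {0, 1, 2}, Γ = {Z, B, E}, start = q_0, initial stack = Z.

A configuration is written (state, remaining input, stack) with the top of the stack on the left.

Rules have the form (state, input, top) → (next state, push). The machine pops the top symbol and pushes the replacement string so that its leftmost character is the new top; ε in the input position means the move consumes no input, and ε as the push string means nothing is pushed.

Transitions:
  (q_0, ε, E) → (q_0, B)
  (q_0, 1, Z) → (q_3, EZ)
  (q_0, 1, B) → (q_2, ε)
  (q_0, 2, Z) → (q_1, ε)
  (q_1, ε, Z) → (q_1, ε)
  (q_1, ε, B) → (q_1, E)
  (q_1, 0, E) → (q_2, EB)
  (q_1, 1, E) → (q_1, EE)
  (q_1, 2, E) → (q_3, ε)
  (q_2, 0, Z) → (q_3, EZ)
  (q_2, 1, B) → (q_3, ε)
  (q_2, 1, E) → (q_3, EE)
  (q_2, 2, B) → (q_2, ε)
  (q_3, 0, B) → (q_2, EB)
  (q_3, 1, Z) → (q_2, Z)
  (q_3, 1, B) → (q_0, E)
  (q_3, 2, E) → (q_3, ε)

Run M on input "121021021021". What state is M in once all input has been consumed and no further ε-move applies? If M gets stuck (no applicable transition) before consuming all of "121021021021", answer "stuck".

q_2

(q_0, 121021021021, Z) ⊢ (q_3, 21021021021, EZ) ⊢ (q_3, 1021021021, Z) ⊢ (q_2, 021021021, Z) ⊢ (q_3, 21021021, EZ) ⊢ (q_3, 1021021, Z) ⊢ (q_2, 021021, Z) ⊢ (q_3, 21021, EZ) ⊢ (q_3, 1021, Z) ⊢ (q_2, 021, Z) ⊢ (q_3, 21, EZ) ⊢ (q_3, 1, Z) ⊢ (q_2, ε, Z)
All input consumed; M is in state q_2.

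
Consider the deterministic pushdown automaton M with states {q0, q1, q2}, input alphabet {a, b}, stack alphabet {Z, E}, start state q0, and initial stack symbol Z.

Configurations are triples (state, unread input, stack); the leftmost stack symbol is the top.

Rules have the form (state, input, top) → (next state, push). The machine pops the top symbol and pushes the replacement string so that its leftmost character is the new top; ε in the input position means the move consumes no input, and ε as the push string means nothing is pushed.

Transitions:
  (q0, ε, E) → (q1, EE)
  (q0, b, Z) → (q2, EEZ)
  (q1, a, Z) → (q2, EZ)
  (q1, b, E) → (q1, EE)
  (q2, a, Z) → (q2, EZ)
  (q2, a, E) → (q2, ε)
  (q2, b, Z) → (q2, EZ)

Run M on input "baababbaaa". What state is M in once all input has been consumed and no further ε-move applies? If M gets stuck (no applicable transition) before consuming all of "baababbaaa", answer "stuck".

(q0, baababbaaa, Z) ⊢ (q2, aababbaaa, EEZ) ⊢ (q2, ababbaaa, EZ) ⊢ (q2, babbaaa, Z) ⊢ (q2, abbaaa, EZ) ⊢ (q2, bbaaa, Z) ⊢ (q2, baaa, EZ)
No transition for (q2, b, top E); M blocks with input baaa remaining.

stuck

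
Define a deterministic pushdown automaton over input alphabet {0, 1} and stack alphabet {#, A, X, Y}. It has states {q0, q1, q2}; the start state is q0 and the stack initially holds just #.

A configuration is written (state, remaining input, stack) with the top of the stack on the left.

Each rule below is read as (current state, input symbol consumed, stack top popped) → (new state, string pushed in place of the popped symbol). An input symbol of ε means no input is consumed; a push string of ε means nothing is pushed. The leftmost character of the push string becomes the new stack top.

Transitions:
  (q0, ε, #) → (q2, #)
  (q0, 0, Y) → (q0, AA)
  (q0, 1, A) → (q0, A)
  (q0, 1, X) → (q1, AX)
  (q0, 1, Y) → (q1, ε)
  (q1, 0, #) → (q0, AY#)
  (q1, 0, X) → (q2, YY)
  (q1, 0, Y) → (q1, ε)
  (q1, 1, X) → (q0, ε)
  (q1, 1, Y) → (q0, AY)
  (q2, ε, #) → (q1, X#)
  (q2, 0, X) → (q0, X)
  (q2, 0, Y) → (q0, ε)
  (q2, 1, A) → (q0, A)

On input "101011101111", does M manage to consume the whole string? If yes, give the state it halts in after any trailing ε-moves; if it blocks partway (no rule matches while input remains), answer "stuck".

(q0, 101011101111, #)
  ε-move, top #: go to q2, push # → (q2, 101011101111, #)
  ε-move, top #: go to q1, push X# → (q1, 101011101111, X#)
  read 1, top X: go to q0, push ε → (q0, 01011101111, #)
  ε-move, top #: go to q2, push # → (q2, 01011101111, #)
  ε-move, top #: go to q1, push X# → (q1, 01011101111, X#)
  read 0, top X: go to q2, push YY → (q2, 1011101111, YY#)
No transition for (q2, 1, top Y); M blocks with input 1011101111 remaining.

stuck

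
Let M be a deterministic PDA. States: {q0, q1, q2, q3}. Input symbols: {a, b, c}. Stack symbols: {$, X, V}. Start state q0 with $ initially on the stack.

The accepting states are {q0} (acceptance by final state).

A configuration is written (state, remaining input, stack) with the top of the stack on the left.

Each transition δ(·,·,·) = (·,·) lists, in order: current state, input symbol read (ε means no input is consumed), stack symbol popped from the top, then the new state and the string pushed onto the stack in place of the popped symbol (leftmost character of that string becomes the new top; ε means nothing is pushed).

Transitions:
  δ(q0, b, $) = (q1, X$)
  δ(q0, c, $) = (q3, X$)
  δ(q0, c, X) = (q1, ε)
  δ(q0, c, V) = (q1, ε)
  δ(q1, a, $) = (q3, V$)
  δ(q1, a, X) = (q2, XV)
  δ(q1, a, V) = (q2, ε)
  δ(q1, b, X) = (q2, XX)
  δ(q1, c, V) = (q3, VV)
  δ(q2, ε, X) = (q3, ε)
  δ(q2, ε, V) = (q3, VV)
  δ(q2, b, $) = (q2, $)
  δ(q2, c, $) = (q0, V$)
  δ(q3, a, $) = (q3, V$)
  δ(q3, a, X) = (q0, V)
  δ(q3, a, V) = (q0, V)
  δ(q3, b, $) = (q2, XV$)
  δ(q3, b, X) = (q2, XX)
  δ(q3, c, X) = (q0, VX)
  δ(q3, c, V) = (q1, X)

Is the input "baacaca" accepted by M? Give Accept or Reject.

(q0, baacaca, $)
  read b, top $: go to q1, push X$ → (q1, aacaca, X$)
  read a, top X: go to q2, push XV → (q2, acaca, XV$)
  ε-move, top X: go to q3, push ε → (q3, acaca, V$)
  read a, top V: go to q0, push V → (q0, caca, V$)
  read c, top V: go to q1, push ε → (q1, aca, $)
  read a, top $: go to q3, push V$ → (q3, ca, V$)
  read c, top V: go to q1, push X → (q1, a, X$)
  read a, top X: go to q2, push XV → (q2, ε, XV$)
  ε-move, top X: go to q3, push ε → (q3, ε, V$)
All input consumed; state q3 ∉ F and no further ε-move applies.

Reject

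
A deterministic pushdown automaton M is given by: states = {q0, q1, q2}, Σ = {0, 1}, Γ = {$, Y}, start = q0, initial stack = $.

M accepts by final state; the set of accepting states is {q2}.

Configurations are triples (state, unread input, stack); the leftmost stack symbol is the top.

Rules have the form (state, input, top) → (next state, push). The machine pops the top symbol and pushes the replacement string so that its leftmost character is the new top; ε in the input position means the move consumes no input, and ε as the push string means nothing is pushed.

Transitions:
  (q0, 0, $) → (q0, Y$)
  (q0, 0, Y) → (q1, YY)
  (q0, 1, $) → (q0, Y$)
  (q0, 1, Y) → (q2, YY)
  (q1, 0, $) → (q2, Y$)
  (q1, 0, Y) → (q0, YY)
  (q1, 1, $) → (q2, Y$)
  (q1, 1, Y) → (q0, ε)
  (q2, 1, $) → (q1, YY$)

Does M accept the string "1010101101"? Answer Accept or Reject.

Reject

(q0, 1010101101, $) ⊢ (q0, 010101101, Y$) ⊢ (q1, 10101101, YY$) ⊢ (q0, 0101101, Y$) ⊢ (q1, 101101, YY$) ⊢ (q0, 01101, Y$) ⊢ (q1, 1101, YY$) ⊢ (q0, 101, Y$) ⊢ (q2, 01, YY$)
No transition applies at (q2, 01, YY$); input not fully consumed.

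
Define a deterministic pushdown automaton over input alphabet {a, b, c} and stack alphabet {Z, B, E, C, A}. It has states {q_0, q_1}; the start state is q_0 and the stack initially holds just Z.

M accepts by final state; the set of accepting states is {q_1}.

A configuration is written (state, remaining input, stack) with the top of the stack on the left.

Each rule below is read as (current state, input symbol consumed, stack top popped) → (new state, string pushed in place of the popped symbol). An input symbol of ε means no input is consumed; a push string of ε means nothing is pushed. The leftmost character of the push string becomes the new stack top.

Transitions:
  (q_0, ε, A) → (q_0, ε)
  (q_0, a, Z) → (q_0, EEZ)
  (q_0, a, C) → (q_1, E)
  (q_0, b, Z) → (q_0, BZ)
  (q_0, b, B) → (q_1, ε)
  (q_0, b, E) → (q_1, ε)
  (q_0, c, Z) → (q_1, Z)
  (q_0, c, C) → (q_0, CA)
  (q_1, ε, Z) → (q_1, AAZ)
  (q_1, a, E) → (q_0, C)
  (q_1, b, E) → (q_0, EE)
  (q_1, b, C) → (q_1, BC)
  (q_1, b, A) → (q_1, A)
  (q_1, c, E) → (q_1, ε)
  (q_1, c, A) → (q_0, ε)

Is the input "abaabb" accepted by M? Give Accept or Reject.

(q_0, abaabb, Z)
  read a, top Z: go to q_0, push EEZ → (q_0, baabb, EEZ)
  read b, top E: go to q_1, push ε → (q_1, aabb, EZ)
  read a, top E: go to q_0, push C → (q_0, abb, CZ)
  read a, top C: go to q_1, push E → (q_1, bb, EZ)
  read b, top E: go to q_0, push EE → (q_0, b, EEZ)
  read b, top E: go to q_1, push ε → (q_1, ε, EZ)
All input consumed; state q_1 ∈ F.

Accept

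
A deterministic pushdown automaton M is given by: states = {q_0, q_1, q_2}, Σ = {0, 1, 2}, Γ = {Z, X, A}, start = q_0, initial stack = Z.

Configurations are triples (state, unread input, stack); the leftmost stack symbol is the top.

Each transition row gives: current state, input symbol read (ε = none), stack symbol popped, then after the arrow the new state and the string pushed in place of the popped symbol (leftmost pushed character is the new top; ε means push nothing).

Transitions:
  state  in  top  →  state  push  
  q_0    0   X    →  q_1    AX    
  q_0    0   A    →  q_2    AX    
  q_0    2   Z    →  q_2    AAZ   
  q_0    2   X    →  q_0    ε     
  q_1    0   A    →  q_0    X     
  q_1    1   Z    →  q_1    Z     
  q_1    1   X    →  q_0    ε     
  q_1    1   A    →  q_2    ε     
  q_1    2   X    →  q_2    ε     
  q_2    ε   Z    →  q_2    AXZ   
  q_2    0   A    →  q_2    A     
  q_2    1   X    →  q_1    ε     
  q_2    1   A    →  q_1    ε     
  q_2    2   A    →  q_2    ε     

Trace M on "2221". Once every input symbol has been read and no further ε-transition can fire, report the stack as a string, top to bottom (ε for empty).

XZ

(q_0, 2221, Z)
  read 2, top Z: go to q_2, push AAZ → (q_2, 221, AAZ)
  read 2, top A: go to q_2, push ε → (q_2, 21, AZ)
  read 2, top A: go to q_2, push ε → (q_2, 1, Z)
  ε-move, top Z: go to q_2, push AXZ → (q_2, 1, AXZ)
  read 1, top A: go to q_1, push ε → (q_1, ε, XZ)
All input consumed in state q_1 with stack XZ.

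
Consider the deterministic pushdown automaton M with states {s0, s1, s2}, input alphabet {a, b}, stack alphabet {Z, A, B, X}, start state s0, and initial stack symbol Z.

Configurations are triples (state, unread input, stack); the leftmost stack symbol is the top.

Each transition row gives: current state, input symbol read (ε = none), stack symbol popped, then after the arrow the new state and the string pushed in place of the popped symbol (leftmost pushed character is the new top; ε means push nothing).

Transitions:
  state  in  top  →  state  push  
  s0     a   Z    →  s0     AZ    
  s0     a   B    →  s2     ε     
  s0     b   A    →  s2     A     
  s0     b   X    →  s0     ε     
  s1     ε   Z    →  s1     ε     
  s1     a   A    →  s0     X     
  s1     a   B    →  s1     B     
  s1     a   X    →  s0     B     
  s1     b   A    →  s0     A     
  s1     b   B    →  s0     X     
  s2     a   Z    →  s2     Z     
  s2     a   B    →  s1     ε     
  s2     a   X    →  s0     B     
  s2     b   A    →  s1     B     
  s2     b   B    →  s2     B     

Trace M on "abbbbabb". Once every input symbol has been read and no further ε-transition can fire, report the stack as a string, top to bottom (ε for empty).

(s0, abbbbabb, Z)
  read a, top Z: go to s0, push AZ → (s0, bbbbabb, AZ)
  read b, top A: go to s2, push A → (s2, bbbabb, AZ)
  read b, top A: go to s1, push B → (s1, bbabb, BZ)
  read b, top B: go to s0, push X → (s0, babb, XZ)
  read b, top X: go to s0, push ε → (s0, abb, Z)
  read a, top Z: go to s0, push AZ → (s0, bb, AZ)
  read b, top A: go to s2, push A → (s2, b, AZ)
  read b, top A: go to s1, push B → (s1, ε, BZ)
All input consumed in state s1 with stack BZ.

BZ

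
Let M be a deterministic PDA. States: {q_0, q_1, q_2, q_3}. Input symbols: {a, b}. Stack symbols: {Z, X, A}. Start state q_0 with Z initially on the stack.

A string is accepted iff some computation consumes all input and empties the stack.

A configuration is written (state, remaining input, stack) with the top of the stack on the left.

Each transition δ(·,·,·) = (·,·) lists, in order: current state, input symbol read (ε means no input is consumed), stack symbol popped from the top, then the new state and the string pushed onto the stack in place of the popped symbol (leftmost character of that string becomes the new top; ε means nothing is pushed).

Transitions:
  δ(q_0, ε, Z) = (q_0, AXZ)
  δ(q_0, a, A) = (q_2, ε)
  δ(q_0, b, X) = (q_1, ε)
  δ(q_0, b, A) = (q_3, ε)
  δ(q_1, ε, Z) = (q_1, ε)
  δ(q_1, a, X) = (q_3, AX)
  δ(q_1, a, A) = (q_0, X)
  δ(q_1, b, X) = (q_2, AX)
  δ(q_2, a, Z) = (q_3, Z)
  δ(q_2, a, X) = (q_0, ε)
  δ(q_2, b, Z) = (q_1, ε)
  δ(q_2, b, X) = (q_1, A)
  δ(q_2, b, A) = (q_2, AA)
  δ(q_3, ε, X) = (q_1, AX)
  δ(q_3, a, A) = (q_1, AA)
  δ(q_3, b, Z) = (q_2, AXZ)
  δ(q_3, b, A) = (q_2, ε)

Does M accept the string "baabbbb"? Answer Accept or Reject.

Reject

(q_0, baabbbb, Z)
  ε-move, top Z: go to q_0, push AXZ → (q_0, baabbbb, AXZ)
  read b, top A: go to q_3, push ε → (q_3, aabbbb, XZ)
  ε-move, top X: go to q_1, push AX → (q_1, aabbbb, AXZ)
  read a, top A: go to q_0, push X → (q_0, abbbb, XXZ)
No transition applies at (q_0, abbbb, XXZ); input not fully consumed.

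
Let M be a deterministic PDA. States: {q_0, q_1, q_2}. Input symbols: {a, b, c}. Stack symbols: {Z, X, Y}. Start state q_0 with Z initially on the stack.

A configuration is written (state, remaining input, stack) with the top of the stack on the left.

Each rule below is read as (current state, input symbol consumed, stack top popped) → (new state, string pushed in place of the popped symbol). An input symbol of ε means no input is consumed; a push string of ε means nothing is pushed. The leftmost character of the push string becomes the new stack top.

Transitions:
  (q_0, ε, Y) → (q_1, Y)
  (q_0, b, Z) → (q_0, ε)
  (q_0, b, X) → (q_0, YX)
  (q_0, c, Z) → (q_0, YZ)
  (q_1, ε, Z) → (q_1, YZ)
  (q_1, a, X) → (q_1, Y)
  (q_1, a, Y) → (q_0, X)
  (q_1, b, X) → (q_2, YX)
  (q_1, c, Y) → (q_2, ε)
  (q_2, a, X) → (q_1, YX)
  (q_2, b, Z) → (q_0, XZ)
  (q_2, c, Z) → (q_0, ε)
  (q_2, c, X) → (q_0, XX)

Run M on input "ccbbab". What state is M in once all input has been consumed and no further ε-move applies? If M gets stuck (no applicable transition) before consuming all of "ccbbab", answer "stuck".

q_1

(q_0, ccbbab, Z) ⊢ (q_0, cbbab, YZ) ⊢ (q_1, cbbab, YZ) ⊢ (q_2, bbab, Z) ⊢ (q_0, bab, XZ) ⊢ (q_0, ab, YXZ) ⊢ (q_1, ab, YXZ) ⊢ (q_0, b, XXZ) ⊢ (q_0, ε, YXXZ) ⊢ (q_1, ε, YXXZ)
All input consumed; M is in state q_1.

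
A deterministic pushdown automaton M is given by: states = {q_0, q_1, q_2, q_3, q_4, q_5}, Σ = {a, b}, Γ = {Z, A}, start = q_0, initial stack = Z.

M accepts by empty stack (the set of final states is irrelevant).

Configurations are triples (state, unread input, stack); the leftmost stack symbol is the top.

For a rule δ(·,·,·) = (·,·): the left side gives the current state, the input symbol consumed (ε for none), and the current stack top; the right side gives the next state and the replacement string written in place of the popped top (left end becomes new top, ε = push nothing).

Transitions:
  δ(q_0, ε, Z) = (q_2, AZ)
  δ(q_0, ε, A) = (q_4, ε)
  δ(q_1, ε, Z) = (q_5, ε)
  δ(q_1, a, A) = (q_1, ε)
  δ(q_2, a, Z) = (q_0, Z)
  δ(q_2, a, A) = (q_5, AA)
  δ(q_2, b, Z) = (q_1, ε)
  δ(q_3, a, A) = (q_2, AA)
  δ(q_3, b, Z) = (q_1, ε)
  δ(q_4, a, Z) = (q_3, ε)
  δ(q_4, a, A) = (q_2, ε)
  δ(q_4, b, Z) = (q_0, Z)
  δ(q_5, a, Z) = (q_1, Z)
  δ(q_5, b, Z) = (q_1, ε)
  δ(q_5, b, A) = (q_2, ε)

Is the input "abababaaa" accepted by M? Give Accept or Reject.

Reject

(q_0, abababaaa, Z)
  ε-move, top Z: go to q_2, push AZ → (q_2, abababaaa, AZ)
  read a, top A: go to q_5, push AA → (q_5, bababaaa, AAZ)
  read b, top A: go to q_2, push ε → (q_2, ababaaa, AZ)
  read a, top A: go to q_5, push AA → (q_5, babaaa, AAZ)
  read b, top A: go to q_2, push ε → (q_2, abaaa, AZ)
  read a, top A: go to q_5, push AA → (q_5, baaa, AAZ)
  read b, top A: go to q_2, push ε → (q_2, aaa, AZ)
  read a, top A: go to q_5, push AA → (q_5, aa, AAZ)
No transition applies at (q_5, aa, AAZ); input not fully consumed.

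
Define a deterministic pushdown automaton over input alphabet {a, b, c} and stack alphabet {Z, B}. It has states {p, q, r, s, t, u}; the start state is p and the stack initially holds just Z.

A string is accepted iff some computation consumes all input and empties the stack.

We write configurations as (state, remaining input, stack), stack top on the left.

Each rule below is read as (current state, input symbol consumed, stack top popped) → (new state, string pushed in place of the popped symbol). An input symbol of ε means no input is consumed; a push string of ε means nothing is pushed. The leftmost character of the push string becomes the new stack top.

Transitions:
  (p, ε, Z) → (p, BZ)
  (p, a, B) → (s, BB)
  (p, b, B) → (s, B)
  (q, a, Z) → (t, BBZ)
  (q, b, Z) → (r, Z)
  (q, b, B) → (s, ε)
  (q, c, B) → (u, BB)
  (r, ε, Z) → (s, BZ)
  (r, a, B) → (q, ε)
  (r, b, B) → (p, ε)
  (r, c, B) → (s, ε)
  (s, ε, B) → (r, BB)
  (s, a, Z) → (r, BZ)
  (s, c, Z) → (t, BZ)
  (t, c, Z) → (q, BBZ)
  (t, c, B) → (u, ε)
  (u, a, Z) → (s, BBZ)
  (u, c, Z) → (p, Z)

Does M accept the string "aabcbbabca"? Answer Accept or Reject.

(p, aabcbbabca, Z)
  ε-move, top Z: go to p, push BZ → (p, aabcbbabca, BZ)
  read a, top B: go to s, push BB → (s, abcbbabca, BBZ)
  ε-move, top B: go to r, push BB → (r, abcbbabca, BBBZ)
  read a, top B: go to q, push ε → (q, bcbbabca, BBZ)
  read b, top B: go to s, push ε → (s, cbbabca, BZ)
  ε-move, top B: go to r, push BB → (r, cbbabca, BBZ)
  read c, top B: go to s, push ε → (s, bbabca, BZ)
  ε-move, top B: go to r, push BB → (r, bbabca, BBZ)
  read b, top B: go to p, push ε → (p, babca, BZ)
  read b, top B: go to s, push B → (s, abca, BZ)
  ε-move, top B: go to r, push BB → (r, abca, BBZ)
  read a, top B: go to q, push ε → (q, bca, BZ)
  read b, top B: go to s, push ε → (s, ca, Z)
  read c, top Z: go to t, push BZ → (t, a, BZ)
No transition applies at (t, a, BZ); input not fully consumed.

Reject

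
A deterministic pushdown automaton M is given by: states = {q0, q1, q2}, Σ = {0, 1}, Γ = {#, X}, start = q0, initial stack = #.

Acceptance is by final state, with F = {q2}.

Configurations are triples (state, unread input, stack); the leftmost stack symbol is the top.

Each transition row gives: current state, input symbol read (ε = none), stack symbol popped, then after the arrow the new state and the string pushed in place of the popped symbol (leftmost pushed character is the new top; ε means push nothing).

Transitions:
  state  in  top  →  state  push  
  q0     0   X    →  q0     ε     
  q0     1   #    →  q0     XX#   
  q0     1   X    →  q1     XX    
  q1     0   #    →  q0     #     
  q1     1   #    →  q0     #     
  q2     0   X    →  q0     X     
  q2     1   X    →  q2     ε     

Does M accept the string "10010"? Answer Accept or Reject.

Reject

(q0, 10010, #) ⊢ (q0, 0010, XX#) ⊢ (q0, 010, X#) ⊢ (q0, 10, #) ⊢ (q0, 0, XX#) ⊢ (q0, ε, X#)
All input consumed; state q0 ∉ F and no further ε-move applies.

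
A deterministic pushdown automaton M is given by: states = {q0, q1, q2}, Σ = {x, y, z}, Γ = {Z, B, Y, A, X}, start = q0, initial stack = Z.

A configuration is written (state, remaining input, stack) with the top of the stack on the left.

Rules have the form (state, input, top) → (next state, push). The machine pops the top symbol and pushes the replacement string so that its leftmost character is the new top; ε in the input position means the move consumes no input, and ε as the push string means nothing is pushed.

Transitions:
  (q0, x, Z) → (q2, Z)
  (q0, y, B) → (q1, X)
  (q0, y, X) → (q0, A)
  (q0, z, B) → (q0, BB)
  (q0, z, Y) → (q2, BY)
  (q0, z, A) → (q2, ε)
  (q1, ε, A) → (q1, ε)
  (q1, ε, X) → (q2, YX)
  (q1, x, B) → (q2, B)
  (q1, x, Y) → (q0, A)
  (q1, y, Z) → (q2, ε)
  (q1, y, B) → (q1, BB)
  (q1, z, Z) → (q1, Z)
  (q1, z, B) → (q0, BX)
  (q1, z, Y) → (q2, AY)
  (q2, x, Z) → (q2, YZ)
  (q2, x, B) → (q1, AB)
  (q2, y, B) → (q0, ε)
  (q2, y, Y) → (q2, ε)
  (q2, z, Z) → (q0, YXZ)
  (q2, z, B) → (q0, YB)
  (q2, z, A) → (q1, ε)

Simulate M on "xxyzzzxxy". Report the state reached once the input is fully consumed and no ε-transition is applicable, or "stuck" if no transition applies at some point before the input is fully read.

(q0, xxyzzzxxy, Z) ⊢ (q2, xyzzzxxy, Z) ⊢ (q2, yzzzxxy, YZ) ⊢ (q2, zzzxxy, Z) ⊢ (q0, zzxxy, YXZ) ⊢ (q2, zxxy, BYXZ) ⊢ (q0, xxy, YBYXZ)
No transition for (q0, x, top Y); M blocks with input xxy remaining.

stuck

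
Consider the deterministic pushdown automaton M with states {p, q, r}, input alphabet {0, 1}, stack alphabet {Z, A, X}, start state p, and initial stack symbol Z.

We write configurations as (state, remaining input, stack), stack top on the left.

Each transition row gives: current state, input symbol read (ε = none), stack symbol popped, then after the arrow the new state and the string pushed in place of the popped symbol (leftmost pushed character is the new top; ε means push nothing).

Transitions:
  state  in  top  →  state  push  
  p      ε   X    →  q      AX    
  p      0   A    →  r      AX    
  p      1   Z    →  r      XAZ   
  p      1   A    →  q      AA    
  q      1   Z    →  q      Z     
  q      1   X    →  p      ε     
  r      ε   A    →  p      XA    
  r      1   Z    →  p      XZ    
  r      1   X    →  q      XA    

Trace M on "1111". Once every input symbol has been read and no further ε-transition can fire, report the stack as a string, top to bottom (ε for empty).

AAAZ

(p, 1111, Z)
  read 1, top Z: go to r, push XAZ → (r, 111, XAZ)
  read 1, top X: go to q, push XA → (q, 11, XAAZ)
  read 1, top X: go to p, push ε → (p, 1, AAZ)
  read 1, top A: go to q, push AA → (q, ε, AAAZ)
All input consumed in state q with stack AAAZ.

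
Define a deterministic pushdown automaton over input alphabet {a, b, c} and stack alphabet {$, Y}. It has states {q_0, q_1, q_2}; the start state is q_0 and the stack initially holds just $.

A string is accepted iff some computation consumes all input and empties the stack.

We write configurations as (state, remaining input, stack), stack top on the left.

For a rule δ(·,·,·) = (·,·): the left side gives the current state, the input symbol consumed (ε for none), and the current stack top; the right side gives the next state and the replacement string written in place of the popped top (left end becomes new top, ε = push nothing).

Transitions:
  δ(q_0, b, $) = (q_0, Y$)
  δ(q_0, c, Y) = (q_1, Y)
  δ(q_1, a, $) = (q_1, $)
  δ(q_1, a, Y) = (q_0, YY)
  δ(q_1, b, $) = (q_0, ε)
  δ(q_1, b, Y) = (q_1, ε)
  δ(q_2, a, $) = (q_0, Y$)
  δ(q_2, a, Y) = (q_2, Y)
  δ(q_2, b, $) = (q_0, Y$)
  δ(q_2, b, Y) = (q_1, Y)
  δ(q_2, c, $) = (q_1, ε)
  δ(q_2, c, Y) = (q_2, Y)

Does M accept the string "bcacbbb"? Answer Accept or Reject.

Accept

(q_0, bcacbbb, $)
  read b, top $: go to q_0, push Y$ → (q_0, cacbbb, Y$)
  read c, top Y: go to q_1, push Y → (q_1, acbbb, Y$)
  read a, top Y: go to q_0, push YY → (q_0, cbbb, YY$)
  read c, top Y: go to q_1, push Y → (q_1, bbb, YY$)
  read b, top Y: go to q_1, push ε → (q_1, bb, Y$)
  read b, top Y: go to q_1, push ε → (q_1, b, $)
  read b, top $: go to q_0, push ε → (q_0, ε, ε)
All input consumed and the stack is empty.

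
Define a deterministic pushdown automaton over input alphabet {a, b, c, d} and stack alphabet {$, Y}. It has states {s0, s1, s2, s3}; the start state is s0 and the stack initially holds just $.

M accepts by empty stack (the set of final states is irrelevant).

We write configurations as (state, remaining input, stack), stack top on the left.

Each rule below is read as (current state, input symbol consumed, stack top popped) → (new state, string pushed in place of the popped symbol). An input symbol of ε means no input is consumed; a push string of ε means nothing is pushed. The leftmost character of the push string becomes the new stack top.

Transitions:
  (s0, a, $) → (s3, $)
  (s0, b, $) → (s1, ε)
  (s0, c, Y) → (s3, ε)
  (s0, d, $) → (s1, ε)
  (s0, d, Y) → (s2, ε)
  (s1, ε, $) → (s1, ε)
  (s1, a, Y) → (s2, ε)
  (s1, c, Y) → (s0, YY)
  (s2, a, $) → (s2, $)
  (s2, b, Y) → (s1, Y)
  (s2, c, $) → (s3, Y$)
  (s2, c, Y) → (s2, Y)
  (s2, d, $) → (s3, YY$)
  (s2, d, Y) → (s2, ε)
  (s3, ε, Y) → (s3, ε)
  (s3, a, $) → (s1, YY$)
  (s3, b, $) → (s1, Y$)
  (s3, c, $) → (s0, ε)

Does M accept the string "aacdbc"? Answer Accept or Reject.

(s0, aacdbc, $)
  read a, top $: go to s3, push $ → (s3, acdbc, $)
  read a, top $: go to s1, push YY$ → (s1, cdbc, YY$)
  read c, top Y: go to s0, push YY → (s0, dbc, YYY$)
  read d, top Y: go to s2, push ε → (s2, bc, YY$)
  read b, top Y: go to s1, push Y → (s1, c, YY$)
  read c, top Y: go to s0, push YY → (s0, ε, YYY$)
All input consumed; stack is YYY$, not empty, and no further ε-move applies.

Reject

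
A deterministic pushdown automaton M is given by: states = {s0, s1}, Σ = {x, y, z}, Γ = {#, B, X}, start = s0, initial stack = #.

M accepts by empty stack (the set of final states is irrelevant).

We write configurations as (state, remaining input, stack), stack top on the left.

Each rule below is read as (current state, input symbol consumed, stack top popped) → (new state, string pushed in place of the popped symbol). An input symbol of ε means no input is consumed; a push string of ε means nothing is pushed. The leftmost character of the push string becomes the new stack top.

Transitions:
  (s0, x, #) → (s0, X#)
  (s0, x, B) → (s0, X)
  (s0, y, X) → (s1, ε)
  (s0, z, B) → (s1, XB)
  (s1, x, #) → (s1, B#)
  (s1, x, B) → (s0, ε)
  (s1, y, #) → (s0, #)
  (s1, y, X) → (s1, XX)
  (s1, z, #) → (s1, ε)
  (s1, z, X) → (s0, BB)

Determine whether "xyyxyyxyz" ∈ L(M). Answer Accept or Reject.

Accept

(s0, xyyxyyxyz, #)
  read x, top #: go to s0, push X# → (s0, yyxyyxyz, X#)
  read y, top X: go to s1, push ε → (s1, yxyyxyz, #)
  read y, top #: go to s0, push # → (s0, xyyxyz, #)
  read x, top #: go to s0, push X# → (s0, yyxyz, X#)
  read y, top X: go to s1, push ε → (s1, yxyz, #)
  read y, top #: go to s0, push # → (s0, xyz, #)
  read x, top #: go to s0, push X# → (s0, yz, X#)
  read y, top X: go to s1, push ε → (s1, z, #)
  read z, top #: go to s1, push ε → (s1, ε, ε)
All input consumed and the stack is empty.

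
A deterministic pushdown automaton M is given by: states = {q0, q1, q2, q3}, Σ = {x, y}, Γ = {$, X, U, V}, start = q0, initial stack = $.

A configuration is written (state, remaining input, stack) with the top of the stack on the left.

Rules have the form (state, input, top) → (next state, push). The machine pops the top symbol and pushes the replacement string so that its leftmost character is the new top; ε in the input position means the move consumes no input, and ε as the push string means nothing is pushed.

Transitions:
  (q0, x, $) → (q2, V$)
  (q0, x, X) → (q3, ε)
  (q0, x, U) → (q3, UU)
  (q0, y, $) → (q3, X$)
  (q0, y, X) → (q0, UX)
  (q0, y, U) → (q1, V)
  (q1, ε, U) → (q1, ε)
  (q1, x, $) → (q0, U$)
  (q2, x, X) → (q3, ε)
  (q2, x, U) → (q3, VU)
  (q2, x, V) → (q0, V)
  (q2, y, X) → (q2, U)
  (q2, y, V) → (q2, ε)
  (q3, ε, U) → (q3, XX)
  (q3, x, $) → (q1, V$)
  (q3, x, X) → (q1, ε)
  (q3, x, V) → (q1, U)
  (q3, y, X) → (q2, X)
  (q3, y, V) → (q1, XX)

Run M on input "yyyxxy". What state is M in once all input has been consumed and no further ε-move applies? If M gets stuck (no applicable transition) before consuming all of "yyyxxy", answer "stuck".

stuck

(q0, yyyxxy, $)
  read y, top $: go to q3, push X$ → (q3, yyxxy, X$)
  read y, top X: go to q2, push X → (q2, yxxy, X$)
  read y, top X: go to q2, push U → (q2, xxy, U$)
  read x, top U: go to q3, push VU → (q3, xy, VU$)
  read x, top V: go to q1, push U → (q1, y, UU$)
  ε-move, top U: go to q1, push ε → (q1, y, U$)
  ε-move, top U: go to q1, push ε → (q1, y, $)
No transition for (q1, y, top $); M blocks with input y remaining.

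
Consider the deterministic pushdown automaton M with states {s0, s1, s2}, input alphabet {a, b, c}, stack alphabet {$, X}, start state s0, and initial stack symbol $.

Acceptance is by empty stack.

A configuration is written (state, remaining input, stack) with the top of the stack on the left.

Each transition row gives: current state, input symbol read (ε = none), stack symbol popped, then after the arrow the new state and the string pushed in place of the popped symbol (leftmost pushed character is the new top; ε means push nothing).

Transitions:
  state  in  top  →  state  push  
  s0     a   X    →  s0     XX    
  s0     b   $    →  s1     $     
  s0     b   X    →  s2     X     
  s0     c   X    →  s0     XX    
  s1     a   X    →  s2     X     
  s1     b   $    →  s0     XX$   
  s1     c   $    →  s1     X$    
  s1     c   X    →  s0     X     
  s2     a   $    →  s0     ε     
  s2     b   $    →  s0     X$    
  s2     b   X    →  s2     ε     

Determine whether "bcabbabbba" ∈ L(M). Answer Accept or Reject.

Accept

(s0, bcabbabbba, $) ⊢ (s1, cabbabbba, $) ⊢ (s1, abbabbba, X$) ⊢ (s2, bbabbba, X$) ⊢ (s2, babbba, $) ⊢ (s0, abbba, X$) ⊢ (s0, bbba, XX$) ⊢ (s2, bba, XX$) ⊢ (s2, ba, X$) ⊢ (s2, a, $) ⊢ (s0, ε, ε)
All input consumed and the stack is empty.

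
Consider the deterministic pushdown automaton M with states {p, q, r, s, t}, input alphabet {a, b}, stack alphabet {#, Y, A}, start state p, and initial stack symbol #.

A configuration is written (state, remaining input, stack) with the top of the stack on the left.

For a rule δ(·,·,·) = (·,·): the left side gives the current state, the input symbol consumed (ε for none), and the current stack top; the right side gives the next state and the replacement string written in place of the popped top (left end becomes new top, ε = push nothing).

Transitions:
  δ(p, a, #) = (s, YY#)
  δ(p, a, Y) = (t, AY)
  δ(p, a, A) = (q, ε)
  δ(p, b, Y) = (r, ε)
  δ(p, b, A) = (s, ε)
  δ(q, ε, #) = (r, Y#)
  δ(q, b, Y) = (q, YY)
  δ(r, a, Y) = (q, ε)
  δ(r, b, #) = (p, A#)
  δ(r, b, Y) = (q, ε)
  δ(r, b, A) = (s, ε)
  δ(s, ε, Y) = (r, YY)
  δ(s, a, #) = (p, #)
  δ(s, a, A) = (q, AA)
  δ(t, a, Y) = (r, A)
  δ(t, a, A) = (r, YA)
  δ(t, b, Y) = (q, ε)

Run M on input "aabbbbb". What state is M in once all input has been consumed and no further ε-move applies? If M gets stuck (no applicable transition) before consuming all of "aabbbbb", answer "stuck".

(p, aabbbbb, #)
  read a, top #: go to s, push YY# → (s, abbbbb, YY#)
  ε-move, top Y: go to r, push YY → (r, abbbbb, YYY#)
  read a, top Y: go to q, push ε → (q, bbbbb, YY#)
  read b, top Y: go to q, push YY → (q, bbbb, YYY#)
  read b, top Y: go to q, push YY → (q, bbb, YYYY#)
  read b, top Y: go to q, push YY → (q, bb, YYYYY#)
  read b, top Y: go to q, push YY → (q, b, YYYYYY#)
  read b, top Y: go to q, push YY → (q, ε, YYYYYYY#)
All input consumed; M is in state q.

q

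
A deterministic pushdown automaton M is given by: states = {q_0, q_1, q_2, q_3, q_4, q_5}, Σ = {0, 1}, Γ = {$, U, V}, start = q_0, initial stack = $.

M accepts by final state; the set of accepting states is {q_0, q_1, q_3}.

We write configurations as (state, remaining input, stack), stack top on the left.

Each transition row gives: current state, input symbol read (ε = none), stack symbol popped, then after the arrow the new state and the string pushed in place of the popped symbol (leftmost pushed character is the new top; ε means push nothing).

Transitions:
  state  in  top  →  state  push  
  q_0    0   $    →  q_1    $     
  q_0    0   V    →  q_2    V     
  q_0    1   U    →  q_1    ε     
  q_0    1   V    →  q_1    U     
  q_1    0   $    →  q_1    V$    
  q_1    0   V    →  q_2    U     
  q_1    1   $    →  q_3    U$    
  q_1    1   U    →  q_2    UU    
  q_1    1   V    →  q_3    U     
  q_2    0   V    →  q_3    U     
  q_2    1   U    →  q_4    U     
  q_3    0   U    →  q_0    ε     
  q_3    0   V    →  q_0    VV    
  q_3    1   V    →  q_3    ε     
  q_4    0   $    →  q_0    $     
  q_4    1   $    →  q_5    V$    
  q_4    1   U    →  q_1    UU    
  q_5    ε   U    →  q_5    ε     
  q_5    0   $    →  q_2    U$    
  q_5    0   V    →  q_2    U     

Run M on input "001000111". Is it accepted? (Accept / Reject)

(q_0, 001000111, $)
  read 0, top $: go to q_1, push $ → (q_1, 01000111, $)
  read 0, top $: go to q_1, push V$ → (q_1, 1000111, V$)
  read 1, top V: go to q_3, push U → (q_3, 000111, U$)
  read 0, top U: go to q_0, push ε → (q_0, 00111, $)
  read 0, top $: go to q_1, push $ → (q_1, 0111, $)
  read 0, top $: go to q_1, push V$ → (q_1, 111, V$)
  read 1, top V: go to q_3, push U → (q_3, 11, U$)
No transition applies at (q_3, 11, U$); input not fully consumed.

Reject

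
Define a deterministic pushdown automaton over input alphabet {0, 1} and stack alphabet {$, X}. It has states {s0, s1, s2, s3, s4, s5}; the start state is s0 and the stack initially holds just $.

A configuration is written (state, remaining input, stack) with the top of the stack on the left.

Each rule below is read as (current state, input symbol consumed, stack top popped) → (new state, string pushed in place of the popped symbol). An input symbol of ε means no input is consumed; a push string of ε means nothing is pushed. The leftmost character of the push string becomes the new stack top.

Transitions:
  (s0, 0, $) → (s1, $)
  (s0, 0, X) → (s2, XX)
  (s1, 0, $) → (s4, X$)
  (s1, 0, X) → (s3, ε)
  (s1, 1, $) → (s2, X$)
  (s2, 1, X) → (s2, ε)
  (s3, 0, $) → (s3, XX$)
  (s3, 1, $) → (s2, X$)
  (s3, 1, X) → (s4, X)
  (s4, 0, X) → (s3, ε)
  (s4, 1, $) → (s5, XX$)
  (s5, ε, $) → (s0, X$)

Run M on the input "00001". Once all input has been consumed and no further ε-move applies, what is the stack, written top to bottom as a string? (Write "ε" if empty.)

XX$

(s0, 00001, $) ⊢ (s1, 0001, $) ⊢ (s4, 001, X$) ⊢ (s3, 01, $) ⊢ (s3, 1, XX$) ⊢ (s4, ε, XX$)
All input consumed in state s4 with stack XX$.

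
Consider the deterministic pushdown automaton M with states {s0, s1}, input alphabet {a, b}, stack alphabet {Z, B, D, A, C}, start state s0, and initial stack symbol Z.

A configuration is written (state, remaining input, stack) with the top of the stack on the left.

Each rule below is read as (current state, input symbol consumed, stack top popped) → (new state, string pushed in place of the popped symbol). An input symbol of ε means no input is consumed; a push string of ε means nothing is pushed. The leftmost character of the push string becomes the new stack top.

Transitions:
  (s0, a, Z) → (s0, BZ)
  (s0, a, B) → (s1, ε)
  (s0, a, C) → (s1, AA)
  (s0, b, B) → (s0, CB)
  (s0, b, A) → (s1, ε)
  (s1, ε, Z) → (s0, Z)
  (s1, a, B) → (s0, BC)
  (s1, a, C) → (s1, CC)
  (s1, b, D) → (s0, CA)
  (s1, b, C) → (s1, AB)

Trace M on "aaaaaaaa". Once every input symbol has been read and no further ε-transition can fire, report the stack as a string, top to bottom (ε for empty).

(s0, aaaaaaaa, Z)
  read a, top Z: go to s0, push BZ → (s0, aaaaaaa, BZ)
  read a, top B: go to s1, push ε → (s1, aaaaaa, Z)
  ε-move, top Z: go to s0, push Z → (s0, aaaaaa, Z)
  read a, top Z: go to s0, push BZ → (s0, aaaaa, BZ)
  read a, top B: go to s1, push ε → (s1, aaaa, Z)
  ε-move, top Z: go to s0, push Z → (s0, aaaa, Z)
  read a, top Z: go to s0, push BZ → (s0, aaa, BZ)
  read a, top B: go to s1, push ε → (s1, aa, Z)
  ε-move, top Z: go to s0, push Z → (s0, aa, Z)
  read a, top Z: go to s0, push BZ → (s0, a, BZ)
  read a, top B: go to s1, push ε → (s1, ε, Z)
  ε-move, top Z: go to s0, push Z → (s0, ε, Z)
All input consumed in state s0 with stack Z.

Z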